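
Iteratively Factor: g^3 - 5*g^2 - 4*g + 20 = (g - 5)*(g^2 - 4) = (g - 5)*(g + 2)*(g - 2)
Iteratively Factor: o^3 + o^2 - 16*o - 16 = (o + 1)*(o^2 - 16) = (o + 1)*(o + 4)*(o - 4)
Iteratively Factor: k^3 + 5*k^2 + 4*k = (k)*(k^2 + 5*k + 4) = k*(k + 4)*(k + 1)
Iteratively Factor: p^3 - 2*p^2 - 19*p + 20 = (p + 4)*(p^2 - 6*p + 5) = (p - 1)*(p + 4)*(p - 5)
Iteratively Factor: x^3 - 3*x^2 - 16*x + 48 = (x + 4)*(x^2 - 7*x + 12) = (x - 4)*(x + 4)*(x - 3)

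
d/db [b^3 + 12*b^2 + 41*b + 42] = 3*b^2 + 24*b + 41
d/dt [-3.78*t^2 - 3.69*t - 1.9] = -7.56*t - 3.69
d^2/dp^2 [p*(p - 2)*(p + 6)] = 6*p + 8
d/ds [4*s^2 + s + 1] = 8*s + 1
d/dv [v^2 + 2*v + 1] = 2*v + 2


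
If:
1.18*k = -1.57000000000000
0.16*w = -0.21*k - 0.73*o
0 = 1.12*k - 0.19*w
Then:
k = -1.33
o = 2.10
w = -7.84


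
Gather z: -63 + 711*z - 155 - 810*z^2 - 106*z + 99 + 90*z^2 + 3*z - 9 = -720*z^2 + 608*z - 128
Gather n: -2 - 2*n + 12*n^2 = 12*n^2 - 2*n - 2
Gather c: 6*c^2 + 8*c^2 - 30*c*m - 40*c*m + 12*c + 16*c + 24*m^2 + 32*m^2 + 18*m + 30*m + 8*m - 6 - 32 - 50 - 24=14*c^2 + c*(28 - 70*m) + 56*m^2 + 56*m - 112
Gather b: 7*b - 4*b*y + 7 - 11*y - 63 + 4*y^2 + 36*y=b*(7 - 4*y) + 4*y^2 + 25*y - 56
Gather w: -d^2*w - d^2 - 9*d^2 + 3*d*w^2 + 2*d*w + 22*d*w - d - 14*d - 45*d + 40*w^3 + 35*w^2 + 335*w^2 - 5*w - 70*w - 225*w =-10*d^2 - 60*d + 40*w^3 + w^2*(3*d + 370) + w*(-d^2 + 24*d - 300)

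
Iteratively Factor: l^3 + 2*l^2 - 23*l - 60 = (l - 5)*(l^2 + 7*l + 12) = (l - 5)*(l + 4)*(l + 3)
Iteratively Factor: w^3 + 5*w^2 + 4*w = (w)*(w^2 + 5*w + 4) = w*(w + 4)*(w + 1)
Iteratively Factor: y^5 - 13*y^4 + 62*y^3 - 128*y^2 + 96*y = (y - 3)*(y^4 - 10*y^3 + 32*y^2 - 32*y) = y*(y - 3)*(y^3 - 10*y^2 + 32*y - 32) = y*(y - 4)*(y - 3)*(y^2 - 6*y + 8) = y*(y - 4)*(y - 3)*(y - 2)*(y - 4)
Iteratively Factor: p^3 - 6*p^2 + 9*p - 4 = (p - 1)*(p^2 - 5*p + 4) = (p - 1)^2*(p - 4)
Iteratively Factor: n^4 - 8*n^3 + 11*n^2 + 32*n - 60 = (n - 5)*(n^3 - 3*n^2 - 4*n + 12) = (n - 5)*(n - 2)*(n^2 - n - 6) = (n - 5)*(n - 2)*(n + 2)*(n - 3)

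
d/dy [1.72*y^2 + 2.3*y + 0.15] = 3.44*y + 2.3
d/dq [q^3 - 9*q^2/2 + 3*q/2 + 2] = 3*q^2 - 9*q + 3/2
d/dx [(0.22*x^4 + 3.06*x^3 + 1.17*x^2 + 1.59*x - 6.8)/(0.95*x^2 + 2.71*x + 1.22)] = (0.418*x^5 + 4.6956*x^4 + 17.6588*x^3 + 12.8598*x^2 + 15.7748*x + 20.3678)/(0.9025*x^4 + 5.149*x^3 + 9.6621*x^2 + 6.6124*x + 1.4884)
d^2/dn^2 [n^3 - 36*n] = 6*n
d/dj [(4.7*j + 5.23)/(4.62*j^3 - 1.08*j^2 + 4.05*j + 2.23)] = (-43.428*j^3 - 67.4118*j^2 + 11.2968*j - 10.7005)/(21.3444*j^6 - 9.9792*j^5 + 38.5884*j^4 + 11.8572*j^3 + 11.5857*j^2 + 18.063*j + 4.9729)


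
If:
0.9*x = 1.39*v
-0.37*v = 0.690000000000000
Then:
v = -1.86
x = -2.88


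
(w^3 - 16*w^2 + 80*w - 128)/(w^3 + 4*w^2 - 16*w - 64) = (w^2 - 12*w + 32)/(w^2 + 8*w + 16)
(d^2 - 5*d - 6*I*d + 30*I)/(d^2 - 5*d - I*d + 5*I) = (d - 6*I)/(d - I)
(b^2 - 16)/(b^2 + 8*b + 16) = (b - 4)/(b + 4)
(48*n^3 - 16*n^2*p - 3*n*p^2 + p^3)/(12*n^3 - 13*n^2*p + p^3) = (-4*n + p)/(-n + p)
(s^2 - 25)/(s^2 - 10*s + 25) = (s + 5)/(s - 5)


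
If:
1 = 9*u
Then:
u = 1/9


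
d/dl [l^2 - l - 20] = 2*l - 1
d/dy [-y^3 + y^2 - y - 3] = -3*y^2 + 2*y - 1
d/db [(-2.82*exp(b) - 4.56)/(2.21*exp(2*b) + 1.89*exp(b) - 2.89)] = (6.2322*exp(2*b) + 20.1552*exp(b) + 16.7682)*exp(b)/(4.8841*exp(4*b) + 8.3538*exp(3*b) - 9.2017*exp(2*b) - 10.9242*exp(b) + 8.3521)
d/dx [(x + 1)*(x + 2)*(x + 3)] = 3*x^2 + 12*x + 11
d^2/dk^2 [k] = 0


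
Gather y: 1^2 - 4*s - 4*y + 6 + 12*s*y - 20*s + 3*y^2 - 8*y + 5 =-24*s + 3*y^2 + y*(12*s - 12) + 12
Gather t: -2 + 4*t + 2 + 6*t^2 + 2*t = 6*t^2 + 6*t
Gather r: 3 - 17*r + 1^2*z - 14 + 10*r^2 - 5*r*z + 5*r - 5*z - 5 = 10*r^2 + r*(-5*z - 12) - 4*z - 16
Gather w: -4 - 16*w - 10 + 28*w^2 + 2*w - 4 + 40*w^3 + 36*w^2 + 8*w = 40*w^3 + 64*w^2 - 6*w - 18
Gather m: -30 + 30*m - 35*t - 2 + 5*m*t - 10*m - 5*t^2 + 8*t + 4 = m*(5*t + 20) - 5*t^2 - 27*t - 28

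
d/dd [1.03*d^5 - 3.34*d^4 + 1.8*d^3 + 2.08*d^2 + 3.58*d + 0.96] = 5.15*d^4 - 13.36*d^3 + 5.4*d^2 + 4.16*d + 3.58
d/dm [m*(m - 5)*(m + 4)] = 3*m^2 - 2*m - 20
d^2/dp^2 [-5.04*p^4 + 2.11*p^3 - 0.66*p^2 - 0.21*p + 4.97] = -60.48*p^2 + 12.66*p - 1.32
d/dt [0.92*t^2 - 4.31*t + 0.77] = 1.84*t - 4.31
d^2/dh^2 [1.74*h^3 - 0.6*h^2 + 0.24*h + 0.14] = 10.44*h - 1.2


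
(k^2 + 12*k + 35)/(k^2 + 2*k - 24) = (k^2 + 12*k + 35)/(k^2 + 2*k - 24)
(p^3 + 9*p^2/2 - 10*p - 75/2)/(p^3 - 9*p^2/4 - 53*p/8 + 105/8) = 4*(p + 5)/(4*p - 7)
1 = 1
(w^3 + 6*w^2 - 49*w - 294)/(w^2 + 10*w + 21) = (w^2 - w - 42)/(w + 3)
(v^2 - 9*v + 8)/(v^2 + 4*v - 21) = (v^2 - 9*v + 8)/(v^2 + 4*v - 21)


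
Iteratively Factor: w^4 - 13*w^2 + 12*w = (w - 3)*(w^3 + 3*w^2 - 4*w) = (w - 3)*(w + 4)*(w^2 - w) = (w - 3)*(w - 1)*(w + 4)*(w)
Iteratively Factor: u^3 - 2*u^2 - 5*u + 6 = (u - 3)*(u^2 + u - 2) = (u - 3)*(u - 1)*(u + 2)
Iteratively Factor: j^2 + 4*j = (j)*(j + 4)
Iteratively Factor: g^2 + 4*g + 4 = (g + 2)*(g + 2)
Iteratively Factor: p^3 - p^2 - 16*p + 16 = (p + 4)*(p^2 - 5*p + 4) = (p - 4)*(p + 4)*(p - 1)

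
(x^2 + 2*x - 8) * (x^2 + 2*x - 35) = x^4 + 4*x^3 - 39*x^2 - 86*x + 280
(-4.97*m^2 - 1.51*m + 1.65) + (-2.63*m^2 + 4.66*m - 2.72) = -7.6*m^2 + 3.15*m - 1.07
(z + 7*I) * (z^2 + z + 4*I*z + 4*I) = z^3 + z^2 + 11*I*z^2 - 28*z + 11*I*z - 28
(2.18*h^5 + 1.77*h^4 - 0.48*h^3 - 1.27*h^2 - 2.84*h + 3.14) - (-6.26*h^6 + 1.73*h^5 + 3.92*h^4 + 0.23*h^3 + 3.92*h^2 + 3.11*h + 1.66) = 6.26*h^6 + 0.45*h^5 - 2.15*h^4 - 0.71*h^3 - 5.19*h^2 - 5.95*h + 1.48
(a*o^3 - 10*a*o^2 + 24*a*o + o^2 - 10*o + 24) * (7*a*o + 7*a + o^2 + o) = 7*a^2*o^4 - 63*a^2*o^3 + 98*a^2*o^2 + 168*a^2*o + a*o^5 - 9*a*o^4 + 21*a*o^3 - 39*a*o^2 + 98*a*o + 168*a + o^4 - 9*o^3 + 14*o^2 + 24*o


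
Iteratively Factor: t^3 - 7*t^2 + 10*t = (t - 2)*(t^2 - 5*t) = t*(t - 2)*(t - 5)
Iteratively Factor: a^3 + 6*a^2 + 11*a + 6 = (a + 2)*(a^2 + 4*a + 3) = (a + 2)*(a + 3)*(a + 1)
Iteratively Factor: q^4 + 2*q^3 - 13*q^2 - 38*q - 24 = (q + 3)*(q^3 - q^2 - 10*q - 8) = (q + 1)*(q + 3)*(q^2 - 2*q - 8) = (q - 4)*(q + 1)*(q + 3)*(q + 2)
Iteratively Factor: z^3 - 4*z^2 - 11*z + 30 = (z + 3)*(z^2 - 7*z + 10) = (z - 2)*(z + 3)*(z - 5)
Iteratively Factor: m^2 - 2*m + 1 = (m - 1)*(m - 1)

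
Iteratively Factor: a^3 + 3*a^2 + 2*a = (a)*(a^2 + 3*a + 2) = a*(a + 1)*(a + 2)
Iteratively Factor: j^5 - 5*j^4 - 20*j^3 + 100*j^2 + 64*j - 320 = (j - 5)*(j^4 - 20*j^2 + 64) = (j - 5)*(j - 4)*(j^3 + 4*j^2 - 4*j - 16) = (j - 5)*(j - 4)*(j + 4)*(j^2 - 4) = (j - 5)*(j - 4)*(j - 2)*(j + 4)*(j + 2)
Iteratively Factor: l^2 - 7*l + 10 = (l - 5)*(l - 2)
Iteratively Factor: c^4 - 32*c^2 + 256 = (c + 4)*(c^3 - 4*c^2 - 16*c + 64) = (c - 4)*(c + 4)*(c^2 - 16) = (c - 4)^2*(c + 4)*(c + 4)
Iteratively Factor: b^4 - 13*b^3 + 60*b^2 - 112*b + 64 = (b - 4)*(b^3 - 9*b^2 + 24*b - 16) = (b - 4)^2*(b^2 - 5*b + 4) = (b - 4)^2*(b - 1)*(b - 4)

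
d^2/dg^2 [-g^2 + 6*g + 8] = -2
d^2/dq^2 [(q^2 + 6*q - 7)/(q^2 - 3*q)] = 6*(3*q^3 - 7*q^2 + 21*q - 21)/(q^3*(q^3 - 9*q^2 + 27*q - 27))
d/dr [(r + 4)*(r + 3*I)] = 2*r + 4 + 3*I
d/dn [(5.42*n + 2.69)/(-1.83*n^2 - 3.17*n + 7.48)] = (9.9186*n^2 + 9.8454*n + 49.0689)/(3.3489*n^4 + 11.6022*n^3 - 17.3279*n^2 - 47.4232*n + 55.9504)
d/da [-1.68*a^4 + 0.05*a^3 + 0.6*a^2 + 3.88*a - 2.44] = -6.72*a^3 + 0.15*a^2 + 1.2*a + 3.88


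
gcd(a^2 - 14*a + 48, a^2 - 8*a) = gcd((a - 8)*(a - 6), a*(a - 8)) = a - 8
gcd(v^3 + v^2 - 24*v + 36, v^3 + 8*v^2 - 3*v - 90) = v^2 + 3*v - 18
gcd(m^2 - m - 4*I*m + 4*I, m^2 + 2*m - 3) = m - 1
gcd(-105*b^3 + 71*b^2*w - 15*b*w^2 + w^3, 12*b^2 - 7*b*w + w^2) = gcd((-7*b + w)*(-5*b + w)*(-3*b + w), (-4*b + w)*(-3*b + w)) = -3*b + w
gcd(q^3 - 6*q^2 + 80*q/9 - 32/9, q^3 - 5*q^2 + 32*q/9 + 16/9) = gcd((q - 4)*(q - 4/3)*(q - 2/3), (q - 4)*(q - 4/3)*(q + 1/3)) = q^2 - 16*q/3 + 16/3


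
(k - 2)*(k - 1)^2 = k^3 - 4*k^2 + 5*k - 2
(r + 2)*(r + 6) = r^2 + 8*r + 12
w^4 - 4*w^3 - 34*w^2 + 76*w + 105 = (w - 7)*(w - 3)*(w + 1)*(w + 5)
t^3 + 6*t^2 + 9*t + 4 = (t + 1)^2*(t + 4)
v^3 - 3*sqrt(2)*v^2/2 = v^2*(v - 3*sqrt(2)/2)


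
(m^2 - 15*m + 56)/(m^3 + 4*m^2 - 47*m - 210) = (m - 8)/(m^2 + 11*m + 30)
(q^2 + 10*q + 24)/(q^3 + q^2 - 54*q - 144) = (q + 4)/(q^2 - 5*q - 24)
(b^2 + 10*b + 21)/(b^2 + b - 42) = (b + 3)/(b - 6)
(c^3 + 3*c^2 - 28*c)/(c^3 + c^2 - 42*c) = (c - 4)/(c - 6)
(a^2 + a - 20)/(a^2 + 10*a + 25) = (a - 4)/(a + 5)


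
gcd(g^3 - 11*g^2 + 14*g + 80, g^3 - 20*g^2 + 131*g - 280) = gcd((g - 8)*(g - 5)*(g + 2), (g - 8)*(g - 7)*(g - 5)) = g^2 - 13*g + 40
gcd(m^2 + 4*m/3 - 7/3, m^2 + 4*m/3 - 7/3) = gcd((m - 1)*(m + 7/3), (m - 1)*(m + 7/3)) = m^2 + 4*m/3 - 7/3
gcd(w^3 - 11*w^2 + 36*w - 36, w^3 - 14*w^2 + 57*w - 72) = w - 3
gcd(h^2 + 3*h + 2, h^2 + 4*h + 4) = h + 2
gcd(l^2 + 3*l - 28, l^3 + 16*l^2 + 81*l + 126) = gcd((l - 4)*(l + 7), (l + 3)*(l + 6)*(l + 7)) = l + 7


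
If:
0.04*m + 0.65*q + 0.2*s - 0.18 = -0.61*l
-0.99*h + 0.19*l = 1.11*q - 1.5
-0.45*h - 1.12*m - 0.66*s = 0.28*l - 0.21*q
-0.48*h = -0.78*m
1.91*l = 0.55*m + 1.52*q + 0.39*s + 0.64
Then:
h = 1.13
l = 0.46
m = 0.70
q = 0.42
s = -2.01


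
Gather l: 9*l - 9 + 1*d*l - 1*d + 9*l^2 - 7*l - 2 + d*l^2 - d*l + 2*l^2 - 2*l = -d + l^2*(d + 11) - 11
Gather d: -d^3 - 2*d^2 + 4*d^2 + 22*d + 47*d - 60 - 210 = -d^3 + 2*d^2 + 69*d - 270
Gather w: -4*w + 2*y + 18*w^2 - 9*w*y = 18*w^2 + w*(-9*y - 4) + 2*y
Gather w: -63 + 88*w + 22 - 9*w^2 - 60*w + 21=-9*w^2 + 28*w - 20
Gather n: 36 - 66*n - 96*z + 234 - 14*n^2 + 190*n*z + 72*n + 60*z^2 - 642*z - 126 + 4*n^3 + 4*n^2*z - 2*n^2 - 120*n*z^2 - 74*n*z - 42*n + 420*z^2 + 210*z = 4*n^3 + n^2*(4*z - 16) + n*(-120*z^2 + 116*z - 36) + 480*z^2 - 528*z + 144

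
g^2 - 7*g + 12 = (g - 4)*(g - 3)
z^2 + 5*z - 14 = (z - 2)*(z + 7)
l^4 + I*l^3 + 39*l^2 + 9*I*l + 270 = (l - 5*I)*(l - 3*I)*(l + 3*I)*(l + 6*I)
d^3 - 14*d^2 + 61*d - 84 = (d - 7)*(d - 4)*(d - 3)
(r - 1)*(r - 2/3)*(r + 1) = r^3 - 2*r^2/3 - r + 2/3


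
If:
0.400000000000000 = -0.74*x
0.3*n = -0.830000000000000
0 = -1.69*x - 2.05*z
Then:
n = -2.77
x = -0.54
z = 0.45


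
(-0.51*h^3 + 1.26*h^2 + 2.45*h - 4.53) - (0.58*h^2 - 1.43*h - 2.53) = -0.51*h^3 + 0.68*h^2 + 3.88*h - 2.0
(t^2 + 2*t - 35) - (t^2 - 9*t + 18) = 11*t - 53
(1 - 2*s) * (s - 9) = -2*s^2 + 19*s - 9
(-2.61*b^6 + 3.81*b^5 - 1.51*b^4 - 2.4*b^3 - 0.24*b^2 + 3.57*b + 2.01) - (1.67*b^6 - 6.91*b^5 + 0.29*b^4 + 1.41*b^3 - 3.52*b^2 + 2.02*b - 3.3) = -4.28*b^6 + 10.72*b^5 - 1.8*b^4 - 3.81*b^3 + 3.28*b^2 + 1.55*b + 5.31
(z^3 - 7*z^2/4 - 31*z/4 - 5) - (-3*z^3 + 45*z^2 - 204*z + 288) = 4*z^3 - 187*z^2/4 + 785*z/4 - 293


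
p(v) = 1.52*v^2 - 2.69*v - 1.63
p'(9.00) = 24.67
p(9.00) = 97.28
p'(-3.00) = -11.81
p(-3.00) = 20.12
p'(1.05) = 0.50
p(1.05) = -2.78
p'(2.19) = 3.97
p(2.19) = -0.23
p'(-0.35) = -3.75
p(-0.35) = -0.50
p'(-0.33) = -3.69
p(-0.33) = -0.58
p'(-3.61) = -13.66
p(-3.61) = 27.89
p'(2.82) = 5.88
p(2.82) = 2.87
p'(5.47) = 13.94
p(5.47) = 29.14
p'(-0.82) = -5.18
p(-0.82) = 1.60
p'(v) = 3.04*v - 2.69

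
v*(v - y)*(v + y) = v^3 - v*y^2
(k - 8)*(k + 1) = k^2 - 7*k - 8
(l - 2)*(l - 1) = l^2 - 3*l + 2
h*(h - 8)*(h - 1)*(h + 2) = h^4 - 7*h^3 - 10*h^2 + 16*h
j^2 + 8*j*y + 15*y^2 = (j + 3*y)*(j + 5*y)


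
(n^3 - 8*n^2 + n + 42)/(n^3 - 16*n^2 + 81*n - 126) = (n + 2)/(n - 6)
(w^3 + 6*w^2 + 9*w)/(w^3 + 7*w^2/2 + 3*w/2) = 2*(w + 3)/(2*w + 1)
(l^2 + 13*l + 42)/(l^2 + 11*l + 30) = (l + 7)/(l + 5)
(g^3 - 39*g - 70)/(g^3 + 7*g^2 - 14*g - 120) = (g^2 - 5*g - 14)/(g^2 + 2*g - 24)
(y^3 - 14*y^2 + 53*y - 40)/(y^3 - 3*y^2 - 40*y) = (y^2 - 6*y + 5)/(y*(y + 5))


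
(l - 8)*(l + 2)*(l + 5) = l^3 - l^2 - 46*l - 80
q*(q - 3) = q^2 - 3*q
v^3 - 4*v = v*(v - 2)*(v + 2)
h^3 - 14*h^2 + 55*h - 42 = (h - 7)*(h - 6)*(h - 1)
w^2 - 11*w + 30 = (w - 6)*(w - 5)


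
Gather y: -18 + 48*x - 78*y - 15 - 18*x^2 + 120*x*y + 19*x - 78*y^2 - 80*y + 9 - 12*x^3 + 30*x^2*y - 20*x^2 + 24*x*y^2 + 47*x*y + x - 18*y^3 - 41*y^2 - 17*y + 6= -12*x^3 - 38*x^2 + 68*x - 18*y^3 + y^2*(24*x - 119) + y*(30*x^2 + 167*x - 175) - 18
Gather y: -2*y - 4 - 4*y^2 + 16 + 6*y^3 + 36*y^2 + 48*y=6*y^3 + 32*y^2 + 46*y + 12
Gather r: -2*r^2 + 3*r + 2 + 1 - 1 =-2*r^2 + 3*r + 2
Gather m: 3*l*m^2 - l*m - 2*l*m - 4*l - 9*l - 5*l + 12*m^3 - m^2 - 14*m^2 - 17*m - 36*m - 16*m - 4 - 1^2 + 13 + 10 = -18*l + 12*m^3 + m^2*(3*l - 15) + m*(-3*l - 69) + 18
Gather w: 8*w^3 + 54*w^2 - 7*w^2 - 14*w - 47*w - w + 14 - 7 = 8*w^3 + 47*w^2 - 62*w + 7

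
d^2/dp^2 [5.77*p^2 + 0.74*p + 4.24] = 11.5400000000000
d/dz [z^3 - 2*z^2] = z*(3*z - 4)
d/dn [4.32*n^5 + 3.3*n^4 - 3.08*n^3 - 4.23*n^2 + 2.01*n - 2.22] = 21.6*n^4 + 13.2*n^3 - 9.24*n^2 - 8.46*n + 2.01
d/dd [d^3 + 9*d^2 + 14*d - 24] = 3*d^2 + 18*d + 14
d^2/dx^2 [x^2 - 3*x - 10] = 2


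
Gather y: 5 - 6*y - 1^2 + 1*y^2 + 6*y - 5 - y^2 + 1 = 0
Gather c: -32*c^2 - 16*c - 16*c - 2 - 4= -32*c^2 - 32*c - 6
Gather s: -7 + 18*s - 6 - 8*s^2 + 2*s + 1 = -8*s^2 + 20*s - 12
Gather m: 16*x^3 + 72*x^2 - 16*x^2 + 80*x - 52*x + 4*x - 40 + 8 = 16*x^3 + 56*x^2 + 32*x - 32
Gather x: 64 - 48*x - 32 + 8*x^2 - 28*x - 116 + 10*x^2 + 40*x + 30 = 18*x^2 - 36*x - 54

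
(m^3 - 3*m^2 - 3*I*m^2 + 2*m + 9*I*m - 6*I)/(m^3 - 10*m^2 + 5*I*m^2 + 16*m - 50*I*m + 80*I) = (m^2 - m*(1 + 3*I) + 3*I)/(m^2 + m*(-8 + 5*I) - 40*I)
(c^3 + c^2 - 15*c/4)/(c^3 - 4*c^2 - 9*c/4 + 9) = c*(2*c + 5)/(2*c^2 - 5*c - 12)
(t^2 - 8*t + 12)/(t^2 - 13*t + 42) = (t - 2)/(t - 7)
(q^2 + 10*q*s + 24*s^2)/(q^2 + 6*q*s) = (q + 4*s)/q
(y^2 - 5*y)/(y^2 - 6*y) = (y - 5)/(y - 6)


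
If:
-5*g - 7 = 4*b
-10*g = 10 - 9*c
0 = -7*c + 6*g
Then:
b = 119/32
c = -15/4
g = -35/8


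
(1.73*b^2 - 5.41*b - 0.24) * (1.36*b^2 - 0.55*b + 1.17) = 2.3528*b^4 - 8.3091*b^3 + 4.6732*b^2 - 6.1977*b - 0.2808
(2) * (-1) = -2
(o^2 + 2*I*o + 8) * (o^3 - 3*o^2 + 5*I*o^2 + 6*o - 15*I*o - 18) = o^5 - 3*o^4 + 7*I*o^4 + 4*o^3 - 21*I*o^3 - 12*o^2 + 52*I*o^2 + 48*o - 156*I*o - 144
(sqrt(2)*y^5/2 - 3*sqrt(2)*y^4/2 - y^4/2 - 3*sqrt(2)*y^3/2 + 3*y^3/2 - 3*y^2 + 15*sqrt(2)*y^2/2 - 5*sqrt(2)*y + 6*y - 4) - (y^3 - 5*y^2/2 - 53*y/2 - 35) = sqrt(2)*y^5/2 - 3*sqrt(2)*y^4/2 - y^4/2 - 3*sqrt(2)*y^3/2 + y^3/2 - y^2/2 + 15*sqrt(2)*y^2/2 - 5*sqrt(2)*y + 65*y/2 + 31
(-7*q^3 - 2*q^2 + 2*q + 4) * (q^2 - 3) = -7*q^5 - 2*q^4 + 23*q^3 + 10*q^2 - 6*q - 12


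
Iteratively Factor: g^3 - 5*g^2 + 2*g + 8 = (g + 1)*(g^2 - 6*g + 8) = (g - 2)*(g + 1)*(g - 4)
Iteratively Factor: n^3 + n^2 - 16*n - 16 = (n - 4)*(n^2 + 5*n + 4) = (n - 4)*(n + 1)*(n + 4)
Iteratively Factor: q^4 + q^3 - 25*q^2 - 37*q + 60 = (q - 1)*(q^3 + 2*q^2 - 23*q - 60) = (q - 5)*(q - 1)*(q^2 + 7*q + 12) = (q - 5)*(q - 1)*(q + 4)*(q + 3)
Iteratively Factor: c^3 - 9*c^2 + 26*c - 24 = (c - 4)*(c^2 - 5*c + 6) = (c - 4)*(c - 2)*(c - 3)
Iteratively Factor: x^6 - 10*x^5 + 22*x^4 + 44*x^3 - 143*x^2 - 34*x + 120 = (x - 1)*(x^5 - 9*x^4 + 13*x^3 + 57*x^2 - 86*x - 120) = (x - 4)*(x - 1)*(x^4 - 5*x^3 - 7*x^2 + 29*x + 30) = (x - 4)*(x - 1)*(x + 2)*(x^3 - 7*x^2 + 7*x + 15) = (x - 5)*(x - 4)*(x - 1)*(x + 2)*(x^2 - 2*x - 3) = (x - 5)*(x - 4)*(x - 3)*(x - 1)*(x + 2)*(x + 1)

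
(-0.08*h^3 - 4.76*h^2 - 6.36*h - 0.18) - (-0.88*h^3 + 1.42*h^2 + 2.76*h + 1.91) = 0.8*h^3 - 6.18*h^2 - 9.12*h - 2.09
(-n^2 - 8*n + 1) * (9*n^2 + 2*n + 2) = -9*n^4 - 74*n^3 - 9*n^2 - 14*n + 2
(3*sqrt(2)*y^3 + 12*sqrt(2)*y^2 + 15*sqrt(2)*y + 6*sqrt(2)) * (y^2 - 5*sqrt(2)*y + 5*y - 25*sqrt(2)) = 3*sqrt(2)*y^5 - 30*y^4 + 27*sqrt(2)*y^4 - 270*y^3 + 75*sqrt(2)*y^3 - 750*y^2 + 81*sqrt(2)*y^2 - 810*y + 30*sqrt(2)*y - 300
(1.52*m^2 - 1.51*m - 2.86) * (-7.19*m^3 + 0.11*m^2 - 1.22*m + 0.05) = -10.9288*m^5 + 11.0241*m^4 + 18.5429*m^3 + 1.6036*m^2 + 3.4137*m - 0.143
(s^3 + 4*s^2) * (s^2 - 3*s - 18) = s^5 + s^4 - 30*s^3 - 72*s^2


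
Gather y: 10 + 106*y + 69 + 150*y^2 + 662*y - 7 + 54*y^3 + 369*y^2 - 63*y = 54*y^3 + 519*y^2 + 705*y + 72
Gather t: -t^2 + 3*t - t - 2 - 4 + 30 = -t^2 + 2*t + 24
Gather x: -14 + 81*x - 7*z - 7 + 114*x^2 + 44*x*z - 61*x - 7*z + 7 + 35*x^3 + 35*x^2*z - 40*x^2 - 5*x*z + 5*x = 35*x^3 + x^2*(35*z + 74) + x*(39*z + 25) - 14*z - 14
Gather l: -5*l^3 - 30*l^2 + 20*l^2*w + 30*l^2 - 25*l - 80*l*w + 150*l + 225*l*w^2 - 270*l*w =-5*l^3 + 20*l^2*w + l*(225*w^2 - 350*w + 125)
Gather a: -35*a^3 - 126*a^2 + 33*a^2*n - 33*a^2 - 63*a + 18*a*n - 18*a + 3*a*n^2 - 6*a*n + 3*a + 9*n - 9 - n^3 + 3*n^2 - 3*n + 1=-35*a^3 + a^2*(33*n - 159) + a*(3*n^2 + 12*n - 78) - n^3 + 3*n^2 + 6*n - 8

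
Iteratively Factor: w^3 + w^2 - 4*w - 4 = (w + 1)*(w^2 - 4) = (w + 1)*(w + 2)*(w - 2)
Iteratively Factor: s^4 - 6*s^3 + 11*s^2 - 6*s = (s - 1)*(s^3 - 5*s^2 + 6*s) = (s - 2)*(s - 1)*(s^2 - 3*s) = (s - 3)*(s - 2)*(s - 1)*(s)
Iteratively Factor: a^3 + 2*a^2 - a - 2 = (a - 1)*(a^2 + 3*a + 2) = (a - 1)*(a + 1)*(a + 2)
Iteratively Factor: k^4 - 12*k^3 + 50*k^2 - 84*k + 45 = (k - 3)*(k^3 - 9*k^2 + 23*k - 15) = (k - 3)*(k - 1)*(k^2 - 8*k + 15) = (k - 3)^2*(k - 1)*(k - 5)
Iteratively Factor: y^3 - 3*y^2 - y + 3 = (y - 3)*(y^2 - 1) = (y - 3)*(y + 1)*(y - 1)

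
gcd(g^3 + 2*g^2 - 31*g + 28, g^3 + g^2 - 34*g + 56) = g^2 + 3*g - 28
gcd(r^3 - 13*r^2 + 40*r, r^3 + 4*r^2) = r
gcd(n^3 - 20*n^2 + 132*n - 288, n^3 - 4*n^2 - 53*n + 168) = n - 8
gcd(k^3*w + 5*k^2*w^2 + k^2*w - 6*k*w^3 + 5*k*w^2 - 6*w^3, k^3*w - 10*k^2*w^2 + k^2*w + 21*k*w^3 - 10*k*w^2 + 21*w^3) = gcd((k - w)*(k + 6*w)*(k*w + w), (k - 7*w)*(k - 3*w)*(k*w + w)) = k*w + w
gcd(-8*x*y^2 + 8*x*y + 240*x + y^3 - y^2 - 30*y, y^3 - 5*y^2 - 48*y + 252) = y - 6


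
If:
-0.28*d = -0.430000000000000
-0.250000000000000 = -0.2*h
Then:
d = 1.54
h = 1.25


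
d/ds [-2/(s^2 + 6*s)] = 4*(s + 3)/(s^2*(s + 6)^2)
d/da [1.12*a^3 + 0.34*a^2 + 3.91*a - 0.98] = 3.36*a^2 + 0.68*a + 3.91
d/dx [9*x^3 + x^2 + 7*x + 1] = 27*x^2 + 2*x + 7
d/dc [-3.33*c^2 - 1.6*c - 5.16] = -6.66*c - 1.6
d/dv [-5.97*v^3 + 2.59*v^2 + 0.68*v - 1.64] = -17.91*v^2 + 5.18*v + 0.68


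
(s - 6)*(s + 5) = s^2 - s - 30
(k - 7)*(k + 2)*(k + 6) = k^3 + k^2 - 44*k - 84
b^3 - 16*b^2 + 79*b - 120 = (b - 8)*(b - 5)*(b - 3)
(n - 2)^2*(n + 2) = n^3 - 2*n^2 - 4*n + 8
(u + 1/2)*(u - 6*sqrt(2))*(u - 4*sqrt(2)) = u^3 - 10*sqrt(2)*u^2 + u^2/2 - 5*sqrt(2)*u + 48*u + 24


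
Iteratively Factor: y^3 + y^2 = (y + 1)*(y^2) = y*(y + 1)*(y)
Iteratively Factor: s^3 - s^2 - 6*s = (s - 3)*(s^2 + 2*s) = s*(s - 3)*(s + 2)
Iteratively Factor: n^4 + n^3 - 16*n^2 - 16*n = (n + 4)*(n^3 - 3*n^2 - 4*n) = n*(n + 4)*(n^2 - 3*n - 4) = n*(n + 1)*(n + 4)*(n - 4)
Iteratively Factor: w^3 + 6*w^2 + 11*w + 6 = (w + 1)*(w^2 + 5*w + 6) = (w + 1)*(w + 2)*(w + 3)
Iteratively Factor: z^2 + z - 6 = (z + 3)*(z - 2)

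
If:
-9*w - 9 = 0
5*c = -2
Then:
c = -2/5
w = -1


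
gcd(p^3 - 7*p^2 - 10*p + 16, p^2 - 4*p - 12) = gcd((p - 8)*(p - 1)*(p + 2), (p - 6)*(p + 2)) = p + 2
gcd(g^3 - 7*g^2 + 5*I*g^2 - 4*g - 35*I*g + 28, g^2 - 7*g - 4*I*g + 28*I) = g - 7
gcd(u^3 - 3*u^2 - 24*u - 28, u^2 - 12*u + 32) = 1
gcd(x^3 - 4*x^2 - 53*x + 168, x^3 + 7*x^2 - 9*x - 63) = x^2 + 4*x - 21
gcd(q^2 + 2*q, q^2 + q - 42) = 1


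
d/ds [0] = 0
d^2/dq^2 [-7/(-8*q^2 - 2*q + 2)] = 7*(-16*q^2 - 4*q + (8*q + 1)^2 + 4)/(4*q^2 + q - 1)^3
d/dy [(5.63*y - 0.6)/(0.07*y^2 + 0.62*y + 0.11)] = (-0.3941*y^2 + 0.0840000000000001*y + 0.9913)/(0.0049*y^4 + 0.0868*y^3 + 0.3998*y^2 + 0.1364*y + 0.0121)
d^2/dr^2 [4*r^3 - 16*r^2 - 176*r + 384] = 24*r - 32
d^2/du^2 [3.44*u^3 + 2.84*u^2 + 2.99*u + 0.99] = 20.64*u + 5.68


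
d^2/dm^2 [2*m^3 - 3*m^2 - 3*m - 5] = 12*m - 6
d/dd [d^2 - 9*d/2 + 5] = 2*d - 9/2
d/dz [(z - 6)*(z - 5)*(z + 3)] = 3*z^2 - 16*z - 3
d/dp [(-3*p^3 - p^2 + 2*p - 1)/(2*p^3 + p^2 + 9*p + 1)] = (-p^4 - 62*p^3 - 14*p^2 + 11)/(4*p^6 + 4*p^5 + 37*p^4 + 22*p^3 + 83*p^2 + 18*p + 1)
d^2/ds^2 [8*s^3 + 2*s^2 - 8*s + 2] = 48*s + 4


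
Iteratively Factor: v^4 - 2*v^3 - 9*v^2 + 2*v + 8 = (v - 4)*(v^3 + 2*v^2 - v - 2) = (v - 4)*(v + 2)*(v^2 - 1) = (v - 4)*(v - 1)*(v + 2)*(v + 1)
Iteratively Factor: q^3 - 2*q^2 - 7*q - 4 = (q + 1)*(q^2 - 3*q - 4) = (q - 4)*(q + 1)*(q + 1)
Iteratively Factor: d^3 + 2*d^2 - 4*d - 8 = (d - 2)*(d^2 + 4*d + 4) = (d - 2)*(d + 2)*(d + 2)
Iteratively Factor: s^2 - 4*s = (s)*(s - 4)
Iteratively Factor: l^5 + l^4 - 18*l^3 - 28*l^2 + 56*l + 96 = (l + 2)*(l^4 - l^3 - 16*l^2 + 4*l + 48) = (l - 2)*(l + 2)*(l^3 + l^2 - 14*l - 24) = (l - 2)*(l + 2)^2*(l^2 - l - 12) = (l - 4)*(l - 2)*(l + 2)^2*(l + 3)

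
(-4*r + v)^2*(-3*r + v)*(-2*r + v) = 96*r^4 - 128*r^3*v + 62*r^2*v^2 - 13*r*v^3 + v^4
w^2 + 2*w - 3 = (w - 1)*(w + 3)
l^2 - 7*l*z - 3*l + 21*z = (l - 3)*(l - 7*z)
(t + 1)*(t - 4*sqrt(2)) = t^2 - 4*sqrt(2)*t + t - 4*sqrt(2)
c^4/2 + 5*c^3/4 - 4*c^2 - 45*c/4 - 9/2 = (c/2 + 1)*(c - 3)*(c + 1/2)*(c + 3)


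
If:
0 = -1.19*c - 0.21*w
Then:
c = -0.176470588235294*w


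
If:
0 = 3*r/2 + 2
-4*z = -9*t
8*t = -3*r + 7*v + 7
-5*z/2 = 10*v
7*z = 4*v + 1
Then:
No Solution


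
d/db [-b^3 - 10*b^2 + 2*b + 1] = -3*b^2 - 20*b + 2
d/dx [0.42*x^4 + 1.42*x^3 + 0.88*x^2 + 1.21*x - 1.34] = 1.68*x^3 + 4.26*x^2 + 1.76*x + 1.21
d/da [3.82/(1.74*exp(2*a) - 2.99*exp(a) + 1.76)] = (11.4218 - 13.2936*exp(a))*exp(a)/(1.74*exp(2*a) - 2.99*exp(a) + 1.76)^2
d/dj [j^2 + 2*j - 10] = 2*j + 2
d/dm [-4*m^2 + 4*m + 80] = 4 - 8*m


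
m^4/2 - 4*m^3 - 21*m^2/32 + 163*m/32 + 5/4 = (m/2 + 1/2)*(m - 8)*(m - 5/4)*(m + 1/4)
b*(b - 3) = b^2 - 3*b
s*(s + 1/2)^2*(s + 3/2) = s^4 + 5*s^3/2 + 7*s^2/4 + 3*s/8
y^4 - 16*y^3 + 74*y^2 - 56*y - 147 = (y - 7)^2*(y - 3)*(y + 1)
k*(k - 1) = k^2 - k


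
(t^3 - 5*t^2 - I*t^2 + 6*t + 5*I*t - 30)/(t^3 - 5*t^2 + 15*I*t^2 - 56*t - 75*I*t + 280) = (t^2 - I*t + 6)/(t^2 + 15*I*t - 56)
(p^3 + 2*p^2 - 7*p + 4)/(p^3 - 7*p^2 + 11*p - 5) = (p + 4)/(p - 5)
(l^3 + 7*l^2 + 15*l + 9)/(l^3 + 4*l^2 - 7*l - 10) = (l^2 + 6*l + 9)/(l^2 + 3*l - 10)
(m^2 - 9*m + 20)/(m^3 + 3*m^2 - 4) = (m^2 - 9*m + 20)/(m^3 + 3*m^2 - 4)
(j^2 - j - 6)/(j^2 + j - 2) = (j - 3)/(j - 1)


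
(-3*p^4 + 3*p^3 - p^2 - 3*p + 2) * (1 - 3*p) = 9*p^5 - 12*p^4 + 6*p^3 + 8*p^2 - 9*p + 2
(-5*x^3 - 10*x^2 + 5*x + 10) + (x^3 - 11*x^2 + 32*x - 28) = -4*x^3 - 21*x^2 + 37*x - 18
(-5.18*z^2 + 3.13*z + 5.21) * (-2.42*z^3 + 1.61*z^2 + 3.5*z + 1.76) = 12.5356*z^5 - 15.9144*z^4 - 25.6989*z^3 + 10.2263*z^2 + 23.7438*z + 9.1696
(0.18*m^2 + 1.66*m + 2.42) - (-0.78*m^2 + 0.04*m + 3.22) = 0.96*m^2 + 1.62*m - 0.8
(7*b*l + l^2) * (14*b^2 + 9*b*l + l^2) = 98*b^3*l + 77*b^2*l^2 + 16*b*l^3 + l^4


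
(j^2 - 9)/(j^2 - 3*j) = (j + 3)/j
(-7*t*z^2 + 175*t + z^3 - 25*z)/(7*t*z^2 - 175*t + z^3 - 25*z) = (-7*t + z)/(7*t + z)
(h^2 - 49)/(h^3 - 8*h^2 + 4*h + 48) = (h^2 - 49)/(h^3 - 8*h^2 + 4*h + 48)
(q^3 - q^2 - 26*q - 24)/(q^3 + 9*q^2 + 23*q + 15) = (q^2 - 2*q - 24)/(q^2 + 8*q + 15)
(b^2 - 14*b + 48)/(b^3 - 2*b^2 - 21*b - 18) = (b - 8)/(b^2 + 4*b + 3)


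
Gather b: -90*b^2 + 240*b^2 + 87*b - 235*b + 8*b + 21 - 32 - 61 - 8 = 150*b^2 - 140*b - 80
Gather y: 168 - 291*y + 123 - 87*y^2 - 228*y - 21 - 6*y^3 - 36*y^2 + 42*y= -6*y^3 - 123*y^2 - 477*y + 270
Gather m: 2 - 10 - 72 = -80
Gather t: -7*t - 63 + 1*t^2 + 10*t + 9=t^2 + 3*t - 54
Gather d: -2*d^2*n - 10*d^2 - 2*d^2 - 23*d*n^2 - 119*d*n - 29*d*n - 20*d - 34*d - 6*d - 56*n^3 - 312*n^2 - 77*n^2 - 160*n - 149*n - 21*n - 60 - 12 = d^2*(-2*n - 12) + d*(-23*n^2 - 148*n - 60) - 56*n^3 - 389*n^2 - 330*n - 72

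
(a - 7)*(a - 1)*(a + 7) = a^3 - a^2 - 49*a + 49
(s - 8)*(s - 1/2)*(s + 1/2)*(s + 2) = s^4 - 6*s^3 - 65*s^2/4 + 3*s/2 + 4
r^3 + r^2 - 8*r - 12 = (r - 3)*(r + 2)^2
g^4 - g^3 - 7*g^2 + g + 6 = (g - 3)*(g - 1)*(g + 1)*(g + 2)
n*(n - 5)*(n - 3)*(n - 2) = n^4 - 10*n^3 + 31*n^2 - 30*n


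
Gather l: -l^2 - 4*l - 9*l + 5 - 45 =-l^2 - 13*l - 40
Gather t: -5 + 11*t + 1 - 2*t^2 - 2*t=-2*t^2 + 9*t - 4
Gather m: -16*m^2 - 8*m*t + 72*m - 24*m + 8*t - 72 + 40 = -16*m^2 + m*(48 - 8*t) + 8*t - 32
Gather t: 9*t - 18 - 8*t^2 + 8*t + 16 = -8*t^2 + 17*t - 2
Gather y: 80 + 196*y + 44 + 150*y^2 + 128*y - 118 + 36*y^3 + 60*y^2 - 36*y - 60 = 36*y^3 + 210*y^2 + 288*y - 54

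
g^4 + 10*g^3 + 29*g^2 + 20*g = g*(g + 1)*(g + 4)*(g + 5)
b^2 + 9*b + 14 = (b + 2)*(b + 7)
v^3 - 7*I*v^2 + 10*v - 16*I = (v - 8*I)*(v - I)*(v + 2*I)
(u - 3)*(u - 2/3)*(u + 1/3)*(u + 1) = u^4 - 7*u^3/3 - 23*u^2/9 + 13*u/9 + 2/3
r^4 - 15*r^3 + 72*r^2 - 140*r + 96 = (r - 8)*(r - 3)*(r - 2)^2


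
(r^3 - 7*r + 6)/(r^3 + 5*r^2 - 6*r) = (r^2 + r - 6)/(r*(r + 6))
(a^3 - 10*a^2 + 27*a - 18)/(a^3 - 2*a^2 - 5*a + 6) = (a - 6)/(a + 2)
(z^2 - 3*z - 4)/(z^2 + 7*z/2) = 2*(z^2 - 3*z - 4)/(z*(2*z + 7))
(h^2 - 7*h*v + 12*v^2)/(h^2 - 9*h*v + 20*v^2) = (-h + 3*v)/(-h + 5*v)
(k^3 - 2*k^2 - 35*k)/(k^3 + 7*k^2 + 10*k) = (k - 7)/(k + 2)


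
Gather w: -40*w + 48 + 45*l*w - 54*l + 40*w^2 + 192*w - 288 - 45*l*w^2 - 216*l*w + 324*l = 270*l + w^2*(40 - 45*l) + w*(152 - 171*l) - 240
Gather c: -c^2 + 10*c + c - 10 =-c^2 + 11*c - 10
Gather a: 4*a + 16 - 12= 4*a + 4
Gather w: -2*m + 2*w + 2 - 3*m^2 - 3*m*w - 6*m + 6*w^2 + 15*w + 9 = -3*m^2 - 8*m + 6*w^2 + w*(17 - 3*m) + 11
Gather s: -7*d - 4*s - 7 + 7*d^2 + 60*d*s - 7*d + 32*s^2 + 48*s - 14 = 7*d^2 - 14*d + 32*s^2 + s*(60*d + 44) - 21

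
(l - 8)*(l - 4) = l^2 - 12*l + 32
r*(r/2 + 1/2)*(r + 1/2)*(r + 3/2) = r^4/2 + 3*r^3/2 + 11*r^2/8 + 3*r/8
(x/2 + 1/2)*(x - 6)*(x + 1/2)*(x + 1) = x^4/2 - 7*x^3/4 - 13*x^2/2 - 23*x/4 - 3/2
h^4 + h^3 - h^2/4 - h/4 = h*(h - 1/2)*(h + 1/2)*(h + 1)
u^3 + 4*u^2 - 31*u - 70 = (u - 5)*(u + 2)*(u + 7)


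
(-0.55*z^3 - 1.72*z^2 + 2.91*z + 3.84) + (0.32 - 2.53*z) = -0.55*z^3 - 1.72*z^2 + 0.38*z + 4.16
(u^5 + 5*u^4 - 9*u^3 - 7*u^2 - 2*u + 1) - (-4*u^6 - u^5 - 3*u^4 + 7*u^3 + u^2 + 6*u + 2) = 4*u^6 + 2*u^5 + 8*u^4 - 16*u^3 - 8*u^2 - 8*u - 1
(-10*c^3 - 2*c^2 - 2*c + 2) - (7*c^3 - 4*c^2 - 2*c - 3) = -17*c^3 + 2*c^2 + 5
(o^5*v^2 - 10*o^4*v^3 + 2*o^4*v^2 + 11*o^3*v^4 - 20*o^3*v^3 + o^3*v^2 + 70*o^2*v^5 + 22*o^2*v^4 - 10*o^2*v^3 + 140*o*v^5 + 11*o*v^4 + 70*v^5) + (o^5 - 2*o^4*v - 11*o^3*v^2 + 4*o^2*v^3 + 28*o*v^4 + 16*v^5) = o^5*v^2 + o^5 - 10*o^4*v^3 + 2*o^4*v^2 - 2*o^4*v + 11*o^3*v^4 - 20*o^3*v^3 - 10*o^3*v^2 + 70*o^2*v^5 + 22*o^2*v^4 - 6*o^2*v^3 + 140*o*v^5 + 39*o*v^4 + 86*v^5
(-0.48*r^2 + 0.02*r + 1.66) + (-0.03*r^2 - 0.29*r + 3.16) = -0.51*r^2 - 0.27*r + 4.82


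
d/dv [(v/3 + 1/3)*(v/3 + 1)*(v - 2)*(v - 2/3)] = 4*v^3/9 + 4*v^2/9 - 38*v/27 - 8/27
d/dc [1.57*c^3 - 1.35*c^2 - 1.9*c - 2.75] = 4.71*c^2 - 2.7*c - 1.9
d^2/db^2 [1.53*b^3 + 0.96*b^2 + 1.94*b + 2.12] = 9.18*b + 1.92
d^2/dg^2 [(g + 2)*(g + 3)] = 2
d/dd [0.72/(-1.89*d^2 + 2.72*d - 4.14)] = (2.7216*d - 1.9584)/(1.89*d^2 - 2.72*d + 4.14)^2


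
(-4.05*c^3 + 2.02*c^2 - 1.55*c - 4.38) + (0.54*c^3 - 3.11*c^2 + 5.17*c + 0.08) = -3.51*c^3 - 1.09*c^2 + 3.62*c - 4.3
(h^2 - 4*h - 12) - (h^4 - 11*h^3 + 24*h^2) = -h^4 + 11*h^3 - 23*h^2 - 4*h - 12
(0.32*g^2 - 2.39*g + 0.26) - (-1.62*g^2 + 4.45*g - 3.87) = 1.94*g^2 - 6.84*g + 4.13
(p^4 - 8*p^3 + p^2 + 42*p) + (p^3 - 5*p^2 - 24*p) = p^4 - 7*p^3 - 4*p^2 + 18*p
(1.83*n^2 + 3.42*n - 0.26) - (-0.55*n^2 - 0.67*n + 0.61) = 2.38*n^2 + 4.09*n - 0.87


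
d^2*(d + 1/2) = d^3 + d^2/2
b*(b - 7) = b^2 - 7*b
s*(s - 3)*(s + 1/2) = s^3 - 5*s^2/2 - 3*s/2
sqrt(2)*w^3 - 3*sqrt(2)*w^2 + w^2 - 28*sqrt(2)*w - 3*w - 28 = (w - 7)*(w + 4)*(sqrt(2)*w + 1)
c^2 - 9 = (c - 3)*(c + 3)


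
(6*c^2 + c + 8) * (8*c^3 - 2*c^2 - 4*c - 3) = 48*c^5 - 4*c^4 + 38*c^3 - 38*c^2 - 35*c - 24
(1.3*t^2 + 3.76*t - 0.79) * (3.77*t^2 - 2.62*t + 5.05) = 4.901*t^4 + 10.7692*t^3 - 6.2645*t^2 + 21.0578*t - 3.9895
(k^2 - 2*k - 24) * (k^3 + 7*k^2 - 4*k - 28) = k^5 + 5*k^4 - 42*k^3 - 188*k^2 + 152*k + 672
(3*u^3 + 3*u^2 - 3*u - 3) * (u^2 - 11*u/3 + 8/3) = 3*u^5 - 8*u^4 - 6*u^3 + 16*u^2 + 3*u - 8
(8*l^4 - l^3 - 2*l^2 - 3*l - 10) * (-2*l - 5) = -16*l^5 - 38*l^4 + 9*l^3 + 16*l^2 + 35*l + 50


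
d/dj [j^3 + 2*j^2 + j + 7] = 3*j^2 + 4*j + 1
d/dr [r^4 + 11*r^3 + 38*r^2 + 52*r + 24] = 4*r^3 + 33*r^2 + 76*r + 52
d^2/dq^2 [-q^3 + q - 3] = -6*q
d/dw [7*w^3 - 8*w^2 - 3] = w*(21*w - 16)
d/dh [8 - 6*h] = -6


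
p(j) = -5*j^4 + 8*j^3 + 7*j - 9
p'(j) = -20*j^3 + 24*j^2 + 7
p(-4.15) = -2092.91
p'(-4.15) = 1849.81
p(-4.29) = -2364.21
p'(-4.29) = 2027.77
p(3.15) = -229.18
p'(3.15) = -379.98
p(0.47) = -5.12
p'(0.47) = 10.23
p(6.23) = -5563.16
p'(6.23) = -3897.58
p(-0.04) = -9.28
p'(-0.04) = 7.04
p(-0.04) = -9.28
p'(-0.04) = 7.04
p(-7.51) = -19354.94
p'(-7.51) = 9831.90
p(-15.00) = -280239.00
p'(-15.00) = 72907.00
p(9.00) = -26919.00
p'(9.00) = -12629.00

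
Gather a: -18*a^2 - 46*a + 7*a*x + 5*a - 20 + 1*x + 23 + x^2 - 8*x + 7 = -18*a^2 + a*(7*x - 41) + x^2 - 7*x + 10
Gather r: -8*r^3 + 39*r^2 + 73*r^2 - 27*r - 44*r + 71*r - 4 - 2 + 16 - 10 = -8*r^3 + 112*r^2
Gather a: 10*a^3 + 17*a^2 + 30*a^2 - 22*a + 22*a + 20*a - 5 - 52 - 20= 10*a^3 + 47*a^2 + 20*a - 77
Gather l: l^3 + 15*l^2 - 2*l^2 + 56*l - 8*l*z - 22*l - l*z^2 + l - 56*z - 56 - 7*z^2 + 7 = l^3 + 13*l^2 + l*(-z^2 - 8*z + 35) - 7*z^2 - 56*z - 49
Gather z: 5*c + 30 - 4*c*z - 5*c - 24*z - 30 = z*(-4*c - 24)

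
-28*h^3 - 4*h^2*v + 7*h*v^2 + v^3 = (-2*h + v)*(2*h + v)*(7*h + v)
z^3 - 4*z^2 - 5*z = z*(z - 5)*(z + 1)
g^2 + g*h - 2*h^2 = (g - h)*(g + 2*h)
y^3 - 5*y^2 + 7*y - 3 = (y - 3)*(y - 1)^2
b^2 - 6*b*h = b*(b - 6*h)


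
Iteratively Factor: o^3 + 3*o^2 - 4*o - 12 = (o + 2)*(o^2 + o - 6) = (o - 2)*(o + 2)*(o + 3)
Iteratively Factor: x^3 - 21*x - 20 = (x + 4)*(x^2 - 4*x - 5) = (x + 1)*(x + 4)*(x - 5)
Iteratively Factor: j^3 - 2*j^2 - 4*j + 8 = (j - 2)*(j^2 - 4) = (j - 2)*(j + 2)*(j - 2)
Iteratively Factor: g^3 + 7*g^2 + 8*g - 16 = (g - 1)*(g^2 + 8*g + 16) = (g - 1)*(g + 4)*(g + 4)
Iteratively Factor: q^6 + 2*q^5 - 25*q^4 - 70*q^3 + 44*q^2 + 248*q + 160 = (q - 2)*(q^5 + 4*q^4 - 17*q^3 - 104*q^2 - 164*q - 80) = (q - 2)*(q + 4)*(q^4 - 17*q^2 - 36*q - 20) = (q - 5)*(q - 2)*(q + 4)*(q^3 + 5*q^2 + 8*q + 4) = (q - 5)*(q - 2)*(q + 1)*(q + 4)*(q^2 + 4*q + 4) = (q - 5)*(q - 2)*(q + 1)*(q + 2)*(q + 4)*(q + 2)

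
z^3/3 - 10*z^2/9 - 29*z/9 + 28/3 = (z/3 + 1)*(z - 4)*(z - 7/3)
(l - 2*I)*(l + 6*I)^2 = l^3 + 10*I*l^2 - 12*l + 72*I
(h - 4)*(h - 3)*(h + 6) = h^3 - h^2 - 30*h + 72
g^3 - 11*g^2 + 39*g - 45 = (g - 5)*(g - 3)^2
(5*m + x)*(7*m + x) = 35*m^2 + 12*m*x + x^2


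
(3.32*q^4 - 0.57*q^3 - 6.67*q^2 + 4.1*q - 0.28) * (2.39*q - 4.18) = 7.9348*q^5 - 15.2399*q^4 - 13.5587*q^3 + 37.6796*q^2 - 17.8072*q + 1.1704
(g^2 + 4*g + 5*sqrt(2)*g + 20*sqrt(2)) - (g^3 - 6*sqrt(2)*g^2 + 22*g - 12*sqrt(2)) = -g^3 + g^2 + 6*sqrt(2)*g^2 - 18*g + 5*sqrt(2)*g + 32*sqrt(2)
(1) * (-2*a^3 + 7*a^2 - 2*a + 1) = -2*a^3 + 7*a^2 - 2*a + 1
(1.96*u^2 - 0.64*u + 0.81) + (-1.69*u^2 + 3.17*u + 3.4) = 0.27*u^2 + 2.53*u + 4.21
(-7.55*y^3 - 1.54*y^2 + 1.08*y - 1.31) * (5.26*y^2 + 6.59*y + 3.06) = -39.713*y^5 - 57.8549*y^4 - 27.5708*y^3 - 4.4858*y^2 - 5.3281*y - 4.0086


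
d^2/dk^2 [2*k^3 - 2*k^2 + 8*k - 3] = 12*k - 4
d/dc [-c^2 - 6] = -2*c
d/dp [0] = 0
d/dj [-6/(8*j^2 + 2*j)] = 3*(8*j + 1)/(j^2*(4*j + 1)^2)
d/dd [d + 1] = 1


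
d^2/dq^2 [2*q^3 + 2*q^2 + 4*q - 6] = 12*q + 4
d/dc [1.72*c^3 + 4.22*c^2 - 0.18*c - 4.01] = 5.16*c^2 + 8.44*c - 0.18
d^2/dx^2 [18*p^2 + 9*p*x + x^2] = 2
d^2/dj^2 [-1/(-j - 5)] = 2/(j + 5)^3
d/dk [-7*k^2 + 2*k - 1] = 2 - 14*k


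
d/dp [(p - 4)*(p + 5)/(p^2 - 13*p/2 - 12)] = 2*(-15*p^2 + 32*p - 284)/(4*p^4 - 52*p^3 + 73*p^2 + 624*p + 576)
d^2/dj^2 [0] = 0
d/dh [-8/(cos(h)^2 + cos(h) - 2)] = -8*(2*cos(h) + 1)*sin(h)/(cos(h)^2 + cos(h) - 2)^2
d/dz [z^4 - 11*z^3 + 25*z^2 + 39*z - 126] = 4*z^3 - 33*z^2 + 50*z + 39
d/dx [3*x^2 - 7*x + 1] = 6*x - 7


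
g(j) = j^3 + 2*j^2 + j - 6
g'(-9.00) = 208.00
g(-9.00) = -582.00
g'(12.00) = 481.00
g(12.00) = 2022.00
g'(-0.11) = 0.60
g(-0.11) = -6.09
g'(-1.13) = 0.31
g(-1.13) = -6.02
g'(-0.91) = -0.16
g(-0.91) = -6.01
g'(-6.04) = 86.28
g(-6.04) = -159.43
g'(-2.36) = 8.27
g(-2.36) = -10.37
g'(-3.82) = 29.50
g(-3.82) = -36.38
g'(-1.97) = 4.76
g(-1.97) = -7.85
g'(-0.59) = -0.32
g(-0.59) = -6.10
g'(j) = 3*j^2 + 4*j + 1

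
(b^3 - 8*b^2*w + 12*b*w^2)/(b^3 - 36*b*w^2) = (b - 2*w)/(b + 6*w)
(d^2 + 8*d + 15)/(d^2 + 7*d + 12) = (d + 5)/(d + 4)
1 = 1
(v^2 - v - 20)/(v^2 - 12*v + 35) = (v + 4)/(v - 7)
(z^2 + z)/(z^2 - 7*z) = (z + 1)/(z - 7)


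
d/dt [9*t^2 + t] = 18*t + 1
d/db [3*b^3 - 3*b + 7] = 9*b^2 - 3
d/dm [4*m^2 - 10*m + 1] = 8*m - 10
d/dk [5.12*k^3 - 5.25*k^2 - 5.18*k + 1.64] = 15.36*k^2 - 10.5*k - 5.18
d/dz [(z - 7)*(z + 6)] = 2*z - 1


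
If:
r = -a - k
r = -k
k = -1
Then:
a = 0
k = -1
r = 1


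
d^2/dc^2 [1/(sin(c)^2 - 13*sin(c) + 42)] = (-4*sin(c)^4 + 39*sin(c)^3 + 5*sin(c)^2 - 624*sin(c) + 254)/(sin(c)^2 - 13*sin(c) + 42)^3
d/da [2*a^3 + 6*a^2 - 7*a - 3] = 6*a^2 + 12*a - 7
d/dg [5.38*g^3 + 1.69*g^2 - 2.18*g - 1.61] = 16.14*g^2 + 3.38*g - 2.18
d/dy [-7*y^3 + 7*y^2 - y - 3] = -21*y^2 + 14*y - 1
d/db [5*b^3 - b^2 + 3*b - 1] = 15*b^2 - 2*b + 3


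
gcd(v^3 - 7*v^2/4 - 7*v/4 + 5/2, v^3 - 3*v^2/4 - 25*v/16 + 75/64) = v + 5/4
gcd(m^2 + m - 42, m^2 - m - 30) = m - 6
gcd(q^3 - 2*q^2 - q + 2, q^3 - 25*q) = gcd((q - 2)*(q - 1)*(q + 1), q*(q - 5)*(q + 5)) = 1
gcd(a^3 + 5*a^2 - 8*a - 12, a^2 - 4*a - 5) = a + 1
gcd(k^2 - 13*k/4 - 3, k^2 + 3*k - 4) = 1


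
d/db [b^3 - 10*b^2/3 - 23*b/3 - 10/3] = 3*b^2 - 20*b/3 - 23/3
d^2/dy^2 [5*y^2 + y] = 10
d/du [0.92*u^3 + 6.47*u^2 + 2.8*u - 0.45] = 2.76*u^2 + 12.94*u + 2.8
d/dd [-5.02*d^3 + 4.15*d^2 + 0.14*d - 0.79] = -15.06*d^2 + 8.3*d + 0.14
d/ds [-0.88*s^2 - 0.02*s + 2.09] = -1.76*s - 0.02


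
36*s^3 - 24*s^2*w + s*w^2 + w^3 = (-3*s + w)*(-2*s + w)*(6*s + w)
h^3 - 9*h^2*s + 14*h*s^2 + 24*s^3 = (h - 6*s)*(h - 4*s)*(h + s)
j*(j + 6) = j^2 + 6*j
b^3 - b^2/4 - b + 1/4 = (b - 1)*(b - 1/4)*(b + 1)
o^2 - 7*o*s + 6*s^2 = (o - 6*s)*(o - s)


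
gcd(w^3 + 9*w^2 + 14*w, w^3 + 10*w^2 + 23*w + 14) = w^2 + 9*w + 14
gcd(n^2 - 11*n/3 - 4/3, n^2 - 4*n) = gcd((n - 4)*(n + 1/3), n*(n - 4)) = n - 4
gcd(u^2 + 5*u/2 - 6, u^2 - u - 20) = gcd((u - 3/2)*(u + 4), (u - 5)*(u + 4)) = u + 4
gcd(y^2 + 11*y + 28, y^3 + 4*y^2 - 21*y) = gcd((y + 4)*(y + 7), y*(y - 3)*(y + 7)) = y + 7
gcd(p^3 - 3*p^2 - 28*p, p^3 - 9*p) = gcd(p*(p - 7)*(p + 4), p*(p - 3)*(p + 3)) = p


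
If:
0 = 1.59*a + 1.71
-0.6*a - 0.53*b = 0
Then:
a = -1.08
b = 1.22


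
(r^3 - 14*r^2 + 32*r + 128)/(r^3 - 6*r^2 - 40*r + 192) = (r^2 - 6*r - 16)/(r^2 + 2*r - 24)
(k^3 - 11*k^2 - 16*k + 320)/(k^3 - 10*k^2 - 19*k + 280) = (k - 8)/(k - 7)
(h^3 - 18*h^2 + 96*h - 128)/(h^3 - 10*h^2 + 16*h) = (h - 8)/h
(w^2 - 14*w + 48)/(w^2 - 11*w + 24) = (w - 6)/(w - 3)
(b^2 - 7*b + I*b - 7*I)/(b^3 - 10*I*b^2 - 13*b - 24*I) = (b - 7)/(b^2 - 11*I*b - 24)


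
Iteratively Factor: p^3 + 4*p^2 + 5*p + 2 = (p + 1)*(p^2 + 3*p + 2) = (p + 1)^2*(p + 2)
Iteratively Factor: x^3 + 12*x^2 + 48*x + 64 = (x + 4)*(x^2 + 8*x + 16) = (x + 4)^2*(x + 4)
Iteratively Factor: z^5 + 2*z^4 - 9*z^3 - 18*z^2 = (z - 3)*(z^4 + 5*z^3 + 6*z^2) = z*(z - 3)*(z^3 + 5*z^2 + 6*z) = z*(z - 3)*(z + 3)*(z^2 + 2*z) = z*(z - 3)*(z + 2)*(z + 3)*(z)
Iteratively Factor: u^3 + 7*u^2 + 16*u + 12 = (u + 2)*(u^2 + 5*u + 6) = (u + 2)*(u + 3)*(u + 2)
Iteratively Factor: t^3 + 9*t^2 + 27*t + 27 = (t + 3)*(t^2 + 6*t + 9) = (t + 3)^2*(t + 3)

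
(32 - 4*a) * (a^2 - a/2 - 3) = -4*a^3 + 34*a^2 - 4*a - 96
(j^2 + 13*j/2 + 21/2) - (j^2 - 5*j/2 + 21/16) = 9*j + 147/16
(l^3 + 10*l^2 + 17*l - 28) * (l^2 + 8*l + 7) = l^5 + 18*l^4 + 104*l^3 + 178*l^2 - 105*l - 196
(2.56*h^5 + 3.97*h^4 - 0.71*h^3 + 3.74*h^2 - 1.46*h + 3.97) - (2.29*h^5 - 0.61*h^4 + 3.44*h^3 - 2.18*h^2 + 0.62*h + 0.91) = 0.27*h^5 + 4.58*h^4 - 4.15*h^3 + 5.92*h^2 - 2.08*h + 3.06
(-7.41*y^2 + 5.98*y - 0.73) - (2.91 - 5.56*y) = -7.41*y^2 + 11.54*y - 3.64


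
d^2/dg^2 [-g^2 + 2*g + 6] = -2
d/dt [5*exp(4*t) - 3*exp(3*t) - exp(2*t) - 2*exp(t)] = (20*exp(3*t) - 9*exp(2*t) - 2*exp(t) - 2)*exp(t)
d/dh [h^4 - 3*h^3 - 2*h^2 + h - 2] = 4*h^3 - 9*h^2 - 4*h + 1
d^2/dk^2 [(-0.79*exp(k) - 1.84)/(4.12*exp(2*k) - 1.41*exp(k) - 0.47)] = (-13.409776*exp(4*k) - 129.520852*exp(3*k) + 22.888248*exp(2*k) - 17.386475*exp(k) + 1.044857)*exp(k)/(69.934528*exp(6*k) - 71.801712*exp(5*k) + 0.639012000000001*exp(4*k) + 13.578723*exp(3*k) - 0.0728969999999993*exp(2*k) - 0.934407*exp(k) - 0.103823)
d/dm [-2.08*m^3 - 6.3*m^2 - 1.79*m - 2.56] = -6.24*m^2 - 12.6*m - 1.79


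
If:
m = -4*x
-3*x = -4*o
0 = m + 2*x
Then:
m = 0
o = 0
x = 0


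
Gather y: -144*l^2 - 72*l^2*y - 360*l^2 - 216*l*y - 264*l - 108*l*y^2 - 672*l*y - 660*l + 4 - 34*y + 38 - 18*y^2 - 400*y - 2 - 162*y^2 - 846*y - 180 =-504*l^2 - 924*l + y^2*(-108*l - 180) + y*(-72*l^2 - 888*l - 1280) - 140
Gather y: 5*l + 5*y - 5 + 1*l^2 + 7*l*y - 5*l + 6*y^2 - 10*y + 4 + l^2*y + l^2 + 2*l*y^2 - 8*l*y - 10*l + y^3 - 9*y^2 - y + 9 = 2*l^2 - 10*l + y^3 + y^2*(2*l - 3) + y*(l^2 - l - 6) + 8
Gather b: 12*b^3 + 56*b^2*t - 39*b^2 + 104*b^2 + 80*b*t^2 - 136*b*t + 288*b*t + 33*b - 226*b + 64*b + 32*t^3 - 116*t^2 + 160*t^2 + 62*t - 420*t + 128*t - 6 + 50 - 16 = 12*b^3 + b^2*(56*t + 65) + b*(80*t^2 + 152*t - 129) + 32*t^3 + 44*t^2 - 230*t + 28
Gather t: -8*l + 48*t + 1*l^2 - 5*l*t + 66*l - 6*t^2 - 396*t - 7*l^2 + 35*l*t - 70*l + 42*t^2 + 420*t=-6*l^2 - 12*l + 36*t^2 + t*(30*l + 72)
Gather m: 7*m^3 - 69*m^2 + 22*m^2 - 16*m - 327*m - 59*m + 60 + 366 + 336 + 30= 7*m^3 - 47*m^2 - 402*m + 792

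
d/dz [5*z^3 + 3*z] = 15*z^2 + 3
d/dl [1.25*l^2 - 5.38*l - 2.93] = 2.5*l - 5.38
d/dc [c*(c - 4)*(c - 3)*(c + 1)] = 4*c^3 - 18*c^2 + 10*c + 12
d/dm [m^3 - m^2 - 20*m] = 3*m^2 - 2*m - 20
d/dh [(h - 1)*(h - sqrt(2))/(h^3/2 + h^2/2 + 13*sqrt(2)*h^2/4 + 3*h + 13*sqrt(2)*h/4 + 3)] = 4*(-(h - 1)*(h - sqrt(2))*(6*h^2 + 4*h + 26*sqrt(2)*h + 12 + 13*sqrt(2)) + (2*h - sqrt(2) - 1)*(2*h^3 + 2*h^2 + 13*sqrt(2)*h^2 + 12*h + 13*sqrt(2)*h + 12))/(2*h^3 + 2*h^2 + 13*sqrt(2)*h^2 + 12*h + 13*sqrt(2)*h + 12)^2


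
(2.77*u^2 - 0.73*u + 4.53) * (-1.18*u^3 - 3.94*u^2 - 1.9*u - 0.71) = -3.2686*u^5 - 10.0524*u^4 - 7.7322*u^3 - 18.4279*u^2 - 8.0887*u - 3.2163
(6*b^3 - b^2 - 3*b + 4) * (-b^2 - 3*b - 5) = -6*b^5 - 17*b^4 - 24*b^3 + 10*b^2 + 3*b - 20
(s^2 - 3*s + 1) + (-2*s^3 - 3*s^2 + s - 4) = -2*s^3 - 2*s^2 - 2*s - 3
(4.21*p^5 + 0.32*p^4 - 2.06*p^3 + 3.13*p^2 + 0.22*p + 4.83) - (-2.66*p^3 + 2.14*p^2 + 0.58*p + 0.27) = 4.21*p^5 + 0.32*p^4 + 0.6*p^3 + 0.99*p^2 - 0.36*p + 4.56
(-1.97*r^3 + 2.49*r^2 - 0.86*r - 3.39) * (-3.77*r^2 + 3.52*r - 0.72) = 7.4269*r^5 - 16.3217*r^4 + 13.4254*r^3 + 7.9603*r^2 - 11.3136*r + 2.4408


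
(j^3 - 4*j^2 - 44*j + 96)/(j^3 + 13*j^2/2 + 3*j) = 2*(j^2 - 10*j + 16)/(j*(2*j + 1))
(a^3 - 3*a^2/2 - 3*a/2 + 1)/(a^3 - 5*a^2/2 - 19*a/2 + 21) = (2*a^2 + a - 1)/(2*a^2 - a - 21)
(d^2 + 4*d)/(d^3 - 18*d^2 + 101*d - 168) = d*(d + 4)/(d^3 - 18*d^2 + 101*d - 168)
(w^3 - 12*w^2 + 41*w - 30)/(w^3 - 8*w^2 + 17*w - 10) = (w - 6)/(w - 2)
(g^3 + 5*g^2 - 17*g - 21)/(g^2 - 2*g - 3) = g + 7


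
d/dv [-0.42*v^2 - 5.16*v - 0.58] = -0.84*v - 5.16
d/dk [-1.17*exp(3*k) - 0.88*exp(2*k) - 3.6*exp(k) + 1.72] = (-3.51*exp(2*k) - 1.76*exp(k) - 3.6)*exp(k)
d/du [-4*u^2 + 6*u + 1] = 6 - 8*u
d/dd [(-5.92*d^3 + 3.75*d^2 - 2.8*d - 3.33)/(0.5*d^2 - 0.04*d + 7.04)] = (-2.96*d^4 + 0.4736*d^3 - 123.7804*d^2 + 56.13*d - 19.8452)/(0.25*d^4 - 0.04*d^3 + 7.0416*d^2 - 0.5632*d + 49.5616)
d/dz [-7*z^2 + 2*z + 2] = 2 - 14*z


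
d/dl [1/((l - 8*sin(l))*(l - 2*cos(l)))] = (-(l - 8*sin(l))*(2*sin(l) + 1) + (l - 2*cos(l))*(8*cos(l) - 1))/((l - 8*sin(l))^2*(l - 2*cos(l))^2)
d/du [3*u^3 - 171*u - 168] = 9*u^2 - 171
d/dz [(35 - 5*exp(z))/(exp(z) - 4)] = -15*exp(z)/(exp(z) - 4)^2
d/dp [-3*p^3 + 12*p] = 12 - 9*p^2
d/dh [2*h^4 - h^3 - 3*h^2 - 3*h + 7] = 8*h^3 - 3*h^2 - 6*h - 3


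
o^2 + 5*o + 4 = (o + 1)*(o + 4)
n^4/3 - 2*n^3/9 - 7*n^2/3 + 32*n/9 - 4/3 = (n/3 + 1)*(n - 2)*(n - 1)*(n - 2/3)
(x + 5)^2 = x^2 + 10*x + 25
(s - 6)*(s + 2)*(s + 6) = s^3 + 2*s^2 - 36*s - 72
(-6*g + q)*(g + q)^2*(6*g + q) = -36*g^4 - 72*g^3*q - 35*g^2*q^2 + 2*g*q^3 + q^4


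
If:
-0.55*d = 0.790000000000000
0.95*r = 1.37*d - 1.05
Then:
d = -1.44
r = -3.18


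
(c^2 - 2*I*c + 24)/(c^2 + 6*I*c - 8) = (c - 6*I)/(c + 2*I)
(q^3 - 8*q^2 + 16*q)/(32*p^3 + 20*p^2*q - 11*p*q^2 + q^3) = q*(q^2 - 8*q + 16)/(32*p^3 + 20*p^2*q - 11*p*q^2 + q^3)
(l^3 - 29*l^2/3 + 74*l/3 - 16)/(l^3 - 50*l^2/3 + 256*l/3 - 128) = (l - 1)/(l - 8)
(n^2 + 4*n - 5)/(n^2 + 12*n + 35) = (n - 1)/(n + 7)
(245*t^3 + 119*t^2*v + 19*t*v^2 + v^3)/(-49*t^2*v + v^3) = (-35*t^2 - 12*t*v - v^2)/(v*(7*t - v))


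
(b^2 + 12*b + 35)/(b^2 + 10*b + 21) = (b + 5)/(b + 3)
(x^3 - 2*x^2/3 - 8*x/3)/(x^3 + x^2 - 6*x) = (x + 4/3)/(x + 3)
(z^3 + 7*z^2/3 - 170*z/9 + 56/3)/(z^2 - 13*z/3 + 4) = (z^2 + 11*z/3 - 14)/(z - 3)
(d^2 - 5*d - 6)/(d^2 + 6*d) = (d^2 - 5*d - 6)/(d*(d + 6))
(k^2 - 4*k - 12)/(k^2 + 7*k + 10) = (k - 6)/(k + 5)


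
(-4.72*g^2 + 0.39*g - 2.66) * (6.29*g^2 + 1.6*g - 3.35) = -29.6888*g^4 - 5.0989*g^3 - 0.295400000000003*g^2 - 5.5625*g + 8.911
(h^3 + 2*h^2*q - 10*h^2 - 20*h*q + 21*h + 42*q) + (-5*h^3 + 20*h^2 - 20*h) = -4*h^3 + 2*h^2*q + 10*h^2 - 20*h*q + h + 42*q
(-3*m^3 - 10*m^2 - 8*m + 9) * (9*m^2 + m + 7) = -27*m^5 - 93*m^4 - 103*m^3 + 3*m^2 - 47*m + 63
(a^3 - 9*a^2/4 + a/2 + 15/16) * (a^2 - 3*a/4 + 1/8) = a^5 - 3*a^4 + 37*a^3/16 + 9*a^2/32 - 41*a/64 + 15/128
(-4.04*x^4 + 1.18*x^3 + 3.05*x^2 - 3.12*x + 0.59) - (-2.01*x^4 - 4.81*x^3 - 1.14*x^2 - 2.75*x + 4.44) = -2.03*x^4 + 5.99*x^3 + 4.19*x^2 - 0.37*x - 3.85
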